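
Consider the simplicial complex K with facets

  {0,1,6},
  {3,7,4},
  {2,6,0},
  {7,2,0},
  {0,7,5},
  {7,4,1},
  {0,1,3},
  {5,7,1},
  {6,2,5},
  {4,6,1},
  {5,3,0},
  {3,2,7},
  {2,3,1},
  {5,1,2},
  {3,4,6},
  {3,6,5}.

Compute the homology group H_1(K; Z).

H_1 ≅ Z^2.

Fix the vertex order 0 < 1 < 2 < 3 < 4 < 5 < 6 < 7 and write every simplex with vertices in increasing order. Then dim K = 2 and the simplices of K are:

  0-simplices (8): [0], [1], [2], [3], [4], [5], [6], [7]
  1-simplices (24): (24 of them)
  2-simplices (16): [0,1,3], [0,1,6], [0,2,6], [0,2,7], [0,3,5], [0,5,7], [1,2,3], [1,2,5], [1,4,6], [1,4,7], [1,5,7], [2,3,7], [2,5,6], [3,4,6], [3,4,7], [3,5,6]

so the chain groups are C_0 ≅ Z^8, C_1 ≅ Z^24, C_2 ≅ Z^16.

The boundary map ∂_1: C_1 → C_0 is given by ∂[p,q] = [q] − [p].
This gives a 8×24 integer matrix of rank 7; reducing to Smith normal form yields diagonal entries (1,1,1,1,1,1,1).

Boundary ∂_2: C_2 → C_1 maps a triangle to the signed sum of its edges. For instance
  ∂[0,2,7] = [2,7] − [0,7] + [0,2],
  ∂[0,1,6] = [1,6] − [0,6] + [0,1].
The resulting 24×16 matrix has rank 15, and its Smith normal form has invariant factors (1,1,1,1,1,1,1,1,1,1,1,1,1,1,1).

Now H_k = ker ∂_k / im ∂_{k+1}, so:

  H_1: rank ker ∂_1 − rank ∂_2 = (24 − 7) − 15 = 2, and the invariant factors of ∂_2 are all 1, so H_1 = Z^2.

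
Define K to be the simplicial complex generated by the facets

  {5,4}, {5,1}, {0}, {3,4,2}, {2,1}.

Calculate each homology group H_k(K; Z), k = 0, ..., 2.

Fix the vertex order 0 < 1 < 2 < 3 < 4 < 5 and write every simplex with vertices in increasing order. Then dim K = 2 and the simplices of K are:

  0-simplices (6): [0], [1], [2], [3], [4], [5]
  1-simplices (6): [1,2], [1,5], [2,3], [2,4], [3,4], [4,5]
  2-simplices (1): [2,3,4]

giving chain groups C_0 ≅ Z^6, C_1 ≅ Z^6, C_2 ≅ Z^1.

∂_1: C_1 → C_0 maps an edge to its endpoints' difference, ∂[p,q] = q − p.
The 6×6 boundary matrix has rank 4 and Smith normal form diag(1,1,1,1).

Boundary ∂_2: C_2 → C_1 sends each 2-simplex [p,q,r] to [q,r] − [p,r] + [p,q]. For instance
  ∂[2,3,4] = [3,4] − [2,4] + [2,3].
The resulting 6×1 matrix has rank 1, and its Smith normal form has invariant factors (1).

Now H_k = ker ∂_k / im ∂_{k+1}, so:

  H_0: rank C_0 − rank ∂_1 = 6 − 4 = 2, and the invariant factors of ∂_1 are all 1, so H_0 = Z^2.
  H_1: rank ker ∂_1 − rank ∂_2 = (6 − 4) − 1 = 1, and the invariant factors of ∂_2 are all 1, so H_1 = Z.
  H_2: rank ker ∂_2 − rank ∂_3 = (1 − 1) − 0 = 0, and there is no ∂_3, so H_2 = 0.

H_0 ≅ Z^2,  H_1 ≅ Z,  H_2 = 0.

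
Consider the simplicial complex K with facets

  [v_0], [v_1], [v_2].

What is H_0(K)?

H_0 = Z^3.

We work with the vertex ordering v_0 < v_1 < v_2. The simplices of K, each written with vertices in increasing order, are:

  0-simplices (3): [v_0], [v_1], [v_2]

giving chain groups C_0 ≅ Z^3.

Computing H_k = (kernel of ∂_k) / (image of ∂_{k+1}):

  H_0: rank C_0 − rank ∂_1 = 3 − 0 = 3, and there is no ∂_1, so H_0 ≅ Z^3.

(K is a triangulation of a set of 3 points.)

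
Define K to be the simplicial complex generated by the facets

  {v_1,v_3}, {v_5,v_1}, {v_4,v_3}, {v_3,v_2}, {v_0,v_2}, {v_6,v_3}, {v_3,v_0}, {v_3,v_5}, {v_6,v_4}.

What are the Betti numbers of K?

b_0 = 1, b_1 = 3.

We work with the vertex ordering v_0 < v_1 < v_2 < v_3 < v_4 < v_5 < v_6. The simplices of K, each written with vertices in increasing order, are:

  0-simplices (7): [v_0], [v_1], [v_2], [v_3], [v_4], [v_5], [v_6]
  1-simplices (9): [v_0,v_2], [v_0,v_3], [v_1,v_3], [v_1,v_5], [v_2,v_3], [v_3,v_4], [v_3,v_5], [v_3,v_6], [v_4,v_6]

giving chain groups C_0 ≅ Z^7, C_1 ≅ Z^9.

∂_1: C_1 → C_0 sends each edge [p,q] (with p < q) to q − p.
The 7×9 boundary matrix has rank 6 and Smith normal form diag(1,1,1,1,1,1).

Reading off H_k = ker ∂_k / im ∂_{k+1}:

  H_0: rank C_0 − rank ∂_1 = 7 − 6 = 1, and the invariant factors of ∂_1 are all 1, so H_0 ≅ Z.
  H_1: rank ker ∂_1 − rank ∂_2 = (9 − 6) − 0 = 3, and there is no ∂_2, so H_1 ≅ Z^3.

As a check, the Euler characteristic is 7 − 9 = -2, which agrees with 1 − 3 = -2.

Hence the Betti numbers are b_0 = 1, b_1 = 3.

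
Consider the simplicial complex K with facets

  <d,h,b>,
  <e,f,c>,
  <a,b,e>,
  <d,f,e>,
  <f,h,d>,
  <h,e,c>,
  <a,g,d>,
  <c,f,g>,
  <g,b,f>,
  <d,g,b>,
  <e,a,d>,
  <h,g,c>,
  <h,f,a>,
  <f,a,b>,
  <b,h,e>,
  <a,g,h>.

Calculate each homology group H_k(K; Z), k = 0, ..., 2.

H_0 = Z,  H_1 = Z^2,  H_2 = Z.

We work with the vertex ordering a < b < c < d < e < f < g < h. The simplices of K, each written with vertices in increasing order, are:

  0-simplices (8): a, b, c, d, e, f, g, h
  1-simplices (24): ab, ad, ae, af, ag, ah, bd, be, bf, bg, bh, ce, cf, cg, ch, de, df, dg, dh, ef, eh, fg, fh, gh
  2-simplices (16): abe, abf, ade, adg, afh, agh, bdg, bdh, beh, bfg, cef, ceh, cfg, cgh, def, dfh

so the chain groups are C_0 ≅ Z^8, C_1 ≅ Z^24, C_2 ≅ Z^16.

The boundary map ∂_1: C_1 → C_0 maps an edge to its endpoints' difference, ∂[p,q] = q − p. For instance
  ∂ab = b − a.
The resulting 8×24 matrix has rank 7, and its Smith normal form has invariant factors (1,1,1,1,1,1,1).

Boundary ∂_2: C_2 → C_1 acts by ∂[p,q,r] = [q,r] − [p,r] + [p,q]. For instance
  ∂abe = be − ae + ab,
  ∂adg = dg − ag + ad.
The 24×16 boundary matrix has rank 15 and Smith normal form diag(1,1,1,1,1,1,1,1,1,1,1,1,1,1,1).

Now H_k = ker ∂_k / im ∂_{k+1}, so:

  H_0: rank C_0 − rank ∂_1 = 8 − 7 = 1, and the invariant factors of ∂_1 are all 1, so H_0 ≅ Z.
  H_1: rank ker ∂_1 − rank ∂_2 = (24 − 7) − 15 = 2, and the invariant factors of ∂_2 are all 1, so H_1 ≅ Z^2.
  H_2: rank ker ∂_2 − rank ∂_3 = (16 − 15) − 0 = 1, and there is no ∂_3, so H_2 ≅ Z.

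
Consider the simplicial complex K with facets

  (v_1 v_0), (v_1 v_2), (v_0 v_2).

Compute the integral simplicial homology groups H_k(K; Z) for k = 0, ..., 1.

H_0 = Z,  H_1 = Z.

Order the vertices as v_0 < v_1 < v_2. Listing each simplex with vertices in this order, K has dimension 1 with simplices:

  0-simplices (3): [v_0], [v_1], [v_2]
  1-simplices (3): [v_0,v_1], [v_0,v_2], [v_1,v_2]

Hence C_0 ≅ Z^3, C_1 ≅ Z^3.

∂_1: C_1 → C_0 is given by ∂[p,q] = [q] − [p].
This gives a 3×3 integer matrix of rank 2; reducing to Smith normal form yields diagonal entries (1,1).

Reading off H_k = ker ∂_k / im ∂_{k+1}:

  H_0: rank C_0 − rank ∂_1 = 3 − 2 = 1, and the invariant factors of ∂_1 are all 1, so H_0 = Z.
  H_1: rank ker ∂_1 − rank ∂_2 = (3 − 2) − 0 = 1, and there is no ∂_2, so H_1 = Z.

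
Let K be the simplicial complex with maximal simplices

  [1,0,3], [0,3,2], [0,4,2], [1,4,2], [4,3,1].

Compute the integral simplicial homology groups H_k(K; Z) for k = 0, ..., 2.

We work with the vertex ordering 0 < 1 < 2 < 3 < 4. The simplices of K, each written with vertices in increasing order, are:

  0-simplices (5): [0], [1], [2], [3], [4]
  1-simplices (10): [0,1], [0,2], [0,3], [0,4], [1,2], [1,3], [1,4], [2,3], [2,4], [3,4]
  2-simplices (5): [0,1,3], [0,2,3], [0,2,4], [1,2,4], [1,3,4]

so the chain groups are C_0 ≅ Z^5, C_1 ≅ Z^10, C_2 ≅ Z^5.

The boundary map ∂_1: C_1 → C_0 sends each edge [p,q] (with p < q) to q − p. For instance
  ∂[1,2] = [2] − [1].
The 5×10 boundary matrix has rank 4 and Smith normal form diag(1,1,1,1).

The boundary map ∂_2: C_2 → C_1 sends each 2-simplex [p,q,r] to [q,r] − [p,r] + [p,q]. For instance
  ∂[0,2,4] = [2,4] − [0,4] + [0,2],
  ∂[1,3,4] = [3,4] − [1,4] + [1,3].
As a 10×5 matrix over Z this has rank 5, with invariant factors (1,1,1,1,1).

Computing H_k = (kernel of ∂_k) / (image of ∂_{k+1}):

  H_0: rank C_0 − rank ∂_1 = 5 − 4 = 1, and the invariant factors of ∂_1 are all 1, so H_0 = Z.
  H_1: rank ker ∂_1 − rank ∂_2 = (10 − 4) − 5 = 1, and the invariant factors of ∂_2 are all 1, so H_1 = Z.
  H_2: rank ker ∂_2 − rank ∂_3 = (5 − 5) − 0 = 0, and there is no ∂_3, so H_2 = 0.

(K is a triangulation of the Möbius band.)

H_0 = Z,  H_1 = Z,  H_2 = 0.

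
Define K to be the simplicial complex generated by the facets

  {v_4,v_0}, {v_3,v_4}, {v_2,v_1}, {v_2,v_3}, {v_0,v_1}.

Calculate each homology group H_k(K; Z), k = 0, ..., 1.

H_0 = Z,  H_1 = Z.

Fix the vertex order v_0 < v_1 < v_2 < v_3 < v_4 and write every simplex with vertices in increasing order. Then dim K = 1 and the simplices of K are:

  0-simplices (5): [v_0], [v_1], [v_2], [v_3], [v_4]
  1-simplices (5): [v_0,v_1], [v_0,v_4], [v_1,v_2], [v_2,v_3], [v_3,v_4]

Hence C_0 ≅ Z^5, C_1 ≅ Z^5.

The boundary map ∂_1: C_1 → C_0 maps an edge to its endpoints' difference, ∂[p,q] = q − p.
The resulting 5×5 matrix has rank 4, and its Smith normal form has invariant factors (1,1,1,1).

Now H_k = ker ∂_k / im ∂_{k+1}, so:

  H_0: rank C_0 − rank ∂_1 = 5 − 4 = 1, and the invariant factors of ∂_1 are all 1, so H_0 ≅ Z.
  H_1: rank ker ∂_1 − rank ∂_2 = (5 − 4) − 0 = 1, and there is no ∂_2, so H_1 ≅ Z.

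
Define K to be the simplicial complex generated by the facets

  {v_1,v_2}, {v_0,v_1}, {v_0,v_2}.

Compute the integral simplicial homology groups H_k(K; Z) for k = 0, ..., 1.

H_0 ≅ Z,  H_1 ≅ Z.

We work with the vertex ordering v_0 < v_1 < v_2. The simplices of K, each written with vertices in increasing order, are:

  0-simplices (3): [v_0], [v_1], [v_2]
  1-simplices (3): [v_0,v_1], [v_0,v_2], [v_1,v_2]

giving chain groups C_0 ≅ Z^3, C_1 ≅ Z^3.

∂_1: C_1 → C_0 is given by ∂[p,q] = [q] − [p]. For instance
  ∂[v_0,v_2] = [v_2] − [v_0].
As a 3×3 matrix over Z this has rank 2, with invariant factors (1,1).

From H_k ≅ ker(∂_k) / im(∂_{k+1}) we obtain:

  H_0: rank C_0 − rank ∂_1 = 3 − 2 = 1, and the invariant factors of ∂_1 are all 1, so H_0 = Z.
  H_1: rank ker ∂_1 − rank ∂_2 = (3 − 2) − 0 = 1, and there is no ∂_2, so H_1 = Z.

As a check, the Euler characteristic is 3 − 3 = 0, which agrees with 1 − 1 = 0.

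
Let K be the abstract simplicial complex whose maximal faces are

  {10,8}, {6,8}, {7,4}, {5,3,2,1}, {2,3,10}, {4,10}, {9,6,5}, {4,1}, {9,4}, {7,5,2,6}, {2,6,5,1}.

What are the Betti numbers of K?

b_0 = 1, b_1 = 4, b_2 = 0, b_3 = 0.

Fix the vertex order 1 < 2 < 3 < 4 < 5 < 6 < 7 < 8 < 9 < 10 and write every simplex with vertices in increasing order. Then dim K = 3 and the simplices of K are:

  0-simplices (10): [1], [2], [3], [4], [5], [6], [7], [8], [9], [10]
  1-simplices (22): [1,2], [1,3], [1,4], [1,5], [1,6], [2,3], [2,5], [2,6], [2,7], [2,10], [3,5], [3,10], [4,7], [4,9], [4,10], [5,6], [5,7], [5,9], [6,7], [6,8], [6,9], [8,10]
  2-simplices (12): [1,2,3], [1,2,5], [1,2,6], [1,3,5], [1,5,6], [2,3,5], [2,3,10], [2,5,6], [2,5,7], [2,6,7], [5,6,7], [5,6,9]
  3-simplices (3): [1,2,3,5], [1,2,5,6], [2,5,6,7]

so the chain groups are C_0 ≅ Z^10, C_1 ≅ Z^22, C_2 ≅ Z^12, C_3 ≅ Z^3.

The boundary map ∂_1: C_1 → C_0 sends each edge [p,q] (with p < q) to q − p. For instance
  ∂[4,9] = [9] − [4].
The resulting 10×22 matrix has rank 9, and its Smith normal form has invariant factors (1,1,1,1,1,1,1,1,1).

Boundary ∂_2: C_2 → C_1 maps a triangle to the signed sum of its edges. For instance
  ∂[1,2,5] = [2,5] − [1,5] + [1,2],
  ∂[2,3,10] = [3,10] − [2,10] + [2,3].
As a 22×12 matrix over Z this has rank 9, with invariant factors (1,1,1,1,1,1,1,1,1).

The boundary map ∂_3: C_3 → C_2 sends each 3-simplex σ to the alternating sum Σ_i (−1)^i (σ with its i-th vertex removed). For instance
  ∂[1,2,5,6] = [2,5,6] − [1,5,6] + [1,2,6] − [1,2,5],
  ∂[1,2,3,5] = [2,3,5] − [1,3,5] + [1,2,5] − [1,2,3].
This gives a 12×3 integer matrix of rank 3; reducing to Smith normal form yields diagonal entries (1,1,1).

Computing H_k = (kernel of ∂_k) / (image of ∂_{k+1}):

  H_0: rank C_0 − rank ∂_1 = 10 − 9 = 1, and the invariant factors of ∂_1 are all 1, so H_0 ≅ Z.
  H_1: rank ker ∂_1 − rank ∂_2 = (22 − 9) − 9 = 4, and the invariant factors of ∂_2 are all 1, so H_1 ≅ Z^4.
  H_2: rank ker ∂_2 − rank ∂_3 = (12 − 9) − 3 = 0, and the invariant factors of ∂_3 are all 1, so H_2 ≅ 0.
  H_3: rank ker ∂_3 − rank ∂_4 = (3 − 3) − 0 = 0, and there is no ∂_4, so H_3 ≅ 0.

Hence the Betti numbers are b_0 = 1, b_1 = 4, b_2 = 0, b_3 = 0.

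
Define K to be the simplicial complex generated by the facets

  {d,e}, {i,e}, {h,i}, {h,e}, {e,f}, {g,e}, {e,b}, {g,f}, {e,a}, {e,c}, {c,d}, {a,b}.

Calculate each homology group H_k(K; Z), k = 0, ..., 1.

H_0 ≅ Z,  H_1 ≅ Z^4.

Take the total order a < b < c < d < e < f < g < h < i on the vertex set. Then K (dimension 1) consists of the simplices:

  0-simplices (9): a, b, c, d, e, f, g, h, i
  1-simplices (12): ab, ae, be, cd, ce, de, ef, eg, eh, ei, fg, hi

Hence C_0 ≅ Z^9, C_1 ≅ Z^12.

The boundary map ∂_1: C_1 → C_0 sends each edge [p,q] (with p < q) to q − p.
As a 9×12 matrix over Z this has rank 8, with invariant factors (1,1,1,1,1,1,1,1).

From H_k ≅ ker(∂_k) / im(∂_{k+1}) we obtain:

  H_0: rank C_0 − rank ∂_1 = 9 − 8 = 1, and the invariant factors of ∂_1 are all 1, so H_0 = Z.
  H_1: rank ker ∂_1 − rank ∂_2 = (12 − 8) − 0 = 4, and there is no ∂_2, so H_1 = Z^4.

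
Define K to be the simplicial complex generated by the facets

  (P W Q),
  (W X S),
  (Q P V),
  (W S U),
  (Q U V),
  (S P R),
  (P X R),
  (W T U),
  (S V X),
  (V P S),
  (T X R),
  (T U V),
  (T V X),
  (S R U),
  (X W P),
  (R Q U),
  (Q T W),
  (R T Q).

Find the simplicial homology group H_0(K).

H_0 = Z.

Take the total order P < Q < R < S < T < U < V < W < X on the vertex set. Then K (dimension 2) consists of the simplices:

  0-simplices (9): P, Q, R, S, T, U, V, W, X
  1-simplices (27): PQ, PR, PS, PV, PW, PX, QR, QT, QU, QV, QW, RS, RT, RU, RX, SU, SV, SW, SX, TU, TV, TW, TX, UV, UW, VX, WX
  2-simplices (18): PQV, PQW, PRS, PRX, PSV, PWX, QRT, QRU, QTW, QUV, RSU, RTX, SUW, SVX, SWX, TUV, TUW, TVX

giving chain groups C_0 ≅ Z^9, C_1 ≅ Z^27, C_2 ≅ Z^18.

The boundary map ∂_1: C_1 → C_0 sends each edge [p,q] (with p < q) to q − p.
The resulting 9×27 matrix has rank 8, and its Smith normal form has invariant factors (1,1,1,1,1,1,1,1).

The boundary map ∂_2: C_2 → C_1 maps a triangle to the signed sum of its edges. For instance
  ∂PWX = WX − PX + PW,
  ∂TVX = VX − TX + TV.
The 27×18 boundary matrix has rank 18 and Smith normal form diag(1,1,1,1,1,1,1,1,1,1,1,1,1,1,1,1,1,2).

Now H_k = ker ∂_k / im ∂_{k+1}, so:

  H_0: rank C_0 − rank ∂_1 = 9 − 8 = 1, and the invariant factors of ∂_1 are all 1, so H_0 = Z.

(K is a triangulation of the Klein bottle.)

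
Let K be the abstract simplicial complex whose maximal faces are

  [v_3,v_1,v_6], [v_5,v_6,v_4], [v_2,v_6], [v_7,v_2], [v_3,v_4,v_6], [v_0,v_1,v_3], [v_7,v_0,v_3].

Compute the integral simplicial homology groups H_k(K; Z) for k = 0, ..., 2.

H_0 ≅ Z,  H_1 ≅ Z,  H_2 = 0.

We work with the vertex ordering v_0 < v_1 < v_2 < v_3 < v_4 < v_5 < v_6 < v_7. The simplices of K, each written with vertices in increasing order, are:

  0-simplices (8): [v_0], [v_1], [v_2], [v_3], [v_4], [v_5], [v_6], [v_7]
  1-simplices (13): [v_0,v_1], [v_0,v_3], [v_0,v_7], [v_1,v_3], [v_1,v_6], [v_2,v_6], [v_2,v_7], [v_3,v_4], [v_3,v_6], [v_3,v_7], [v_4,v_5], [v_4,v_6], [v_5,v_6]
  2-simplices (5): [v_0,v_1,v_3], [v_0,v_3,v_7], [v_1,v_3,v_6], [v_3,v_4,v_6], [v_4,v_5,v_6]

so the chain groups are C_0 ≅ Z^8, C_1 ≅ Z^13, C_2 ≅ Z^5.

∂_1: C_1 → C_0 is given by ∂[p,q] = [q] − [p]. For instance
  ∂[v_3,v_7] = [v_7] − [v_3].
This gives a 8×13 integer matrix of rank 7; reducing to Smith normal form yields diagonal entries (1,1,1,1,1,1,1).

Boundary ∂_2: C_2 → C_1 sends each 2-simplex [p,q,r] to [q,r] − [p,r] + [p,q]. For instance
  ∂[v_3,v_4,v_6] = [v_4,v_6] − [v_3,v_6] + [v_3,v_4],
  ∂[v_0,v_1,v_3] = [v_1,v_3] − [v_0,v_3] + [v_0,v_1].
This gives a 13×5 integer matrix of rank 5; reducing to Smith normal form yields diagonal entries (1,1,1,1,1).

From H_k ≅ ker(∂_k) / im(∂_{k+1}) we obtain:

  H_0: rank C_0 − rank ∂_1 = 8 − 7 = 1, and the invariant factors of ∂_1 are all 1, so H_0 ≅ Z.
  H_1: rank ker ∂_1 − rank ∂_2 = (13 − 7) − 5 = 1, and the invariant factors of ∂_2 are all 1, so H_1 ≅ Z.
  H_2: rank ker ∂_2 − rank ∂_3 = (5 − 5) − 0 = 0, and there is no ∂_3, so H_2 ≅ 0.

As a check, the Euler characteristic is 8 − 13 + 5 = 0, which agrees with 1 − 1 + 0 = 0.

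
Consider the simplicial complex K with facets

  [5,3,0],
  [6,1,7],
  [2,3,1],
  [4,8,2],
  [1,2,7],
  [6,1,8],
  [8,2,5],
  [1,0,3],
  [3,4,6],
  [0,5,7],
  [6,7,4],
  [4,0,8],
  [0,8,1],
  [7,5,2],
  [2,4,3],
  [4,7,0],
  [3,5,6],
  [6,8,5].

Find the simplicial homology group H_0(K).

We work with the vertex ordering 0 < 1 < 2 < 3 < 4 < 5 < 6 < 7 < 8. The simplices of K, each written with vertices in increasing order, are:

  0-simplices (9): [0], [1], [2], [3], [4], [5], [6], [7], [8]
  1-simplices (27): (27 of them)
  2-simplices (18): [0,1,3], [0,1,8], [0,3,5], [0,4,7], [0,4,8], [0,5,7], [1,2,3], [1,2,7], [1,6,7], [1,6,8], [2,3,4], [2,4,8], [2,5,7], [2,5,8], [3,4,6], [3,5,6], [4,6,7], [5,6,8]

Hence C_0 ≅ Z^9, C_1 ≅ Z^27, C_2 ≅ Z^18.

∂_1: C_1 → C_0 is given by ∂[p,q] = [q] − [p]. For instance
  ∂[4,6] = [6] − [4].
The 9×27 boundary matrix has rank 8 and Smith normal form diag(1,1,1,1,1,1,1,1).

Boundary ∂_2: C_2 → C_1 acts by ∂[p,q,r] = [q,r] − [p,r] + [p,q]. For instance
  ∂[0,4,8] = [4,8] − [0,8] + [0,4],
  ∂[5,6,8] = [6,8] − [5,8] + [5,6].
The resulting 27×18 matrix has rank 17, and its Smith normal form has invariant factors (1,1,1,1,1,1,1,1,1,1,1,1,1,1,1,1,1).

Computing H_k = (kernel of ∂_k) / (image of ∂_{k+1}):

  H_0: rank C_0 − rank ∂_1 = 9 − 8 = 1, and the invariant factors of ∂_1 are all 1, so H_0 = Z.

H_0 ≅ Z.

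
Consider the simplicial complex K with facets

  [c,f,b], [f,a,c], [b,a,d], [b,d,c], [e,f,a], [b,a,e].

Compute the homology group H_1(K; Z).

K has 6 vertices, 12 edges, 6 triangles.
rank ∂_1 = 5, rank ∂_2 = 6 ⇒ b_1 = 12 − 5 − 6 = 1; all invariant factors of ∂_2 are 1 so no torsion. So H_1 = Z.

H_1 ≅ Z.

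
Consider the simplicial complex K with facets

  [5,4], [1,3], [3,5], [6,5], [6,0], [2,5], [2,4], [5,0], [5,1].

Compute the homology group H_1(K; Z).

K has 7 vertices, 9 edges.
rank ∂_1 = 6, rank ∂_2 = 0 ⇒ b_1 = 9 − 6 − 0 = 3. So H_1 = Z^3.

H_1 = Z^3.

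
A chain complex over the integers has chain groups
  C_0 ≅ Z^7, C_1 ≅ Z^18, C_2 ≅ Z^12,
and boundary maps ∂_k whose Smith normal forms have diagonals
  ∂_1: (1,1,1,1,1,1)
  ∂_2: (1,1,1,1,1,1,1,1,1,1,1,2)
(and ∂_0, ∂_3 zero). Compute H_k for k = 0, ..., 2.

H_0: b_0 = 7 − 0 − 6 = 1; torsion from ∂_1 factors > 1: none. So H_0 ≅ Z.
H_1: b_1 = 18 − 6 − 12 = 0; torsion from ∂_2 factors > 1: [2]. So H_1 ≅ Z/2Z.
H_2: b_2 = 12 − 12 − 0 = 0; torsion from ∂_3 factors > 1: none. So H_2 ≅ 0.

H_0 ≅ Z,  H_1 ≅ Z/2Z,  H_2 = 0.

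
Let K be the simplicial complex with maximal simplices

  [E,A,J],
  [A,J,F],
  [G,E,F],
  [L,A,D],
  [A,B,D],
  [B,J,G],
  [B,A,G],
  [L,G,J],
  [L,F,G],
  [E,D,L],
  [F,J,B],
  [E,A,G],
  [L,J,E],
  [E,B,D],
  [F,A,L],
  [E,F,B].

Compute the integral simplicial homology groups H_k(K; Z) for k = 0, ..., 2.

H_0 = Z,  H_1 = Z^2,  H_2 = Z.

K has 8 vertices, 24 edges, 16 triangles.
rank ∂_0 = 0, rank ∂_1 = 7 ⇒ b_0 = 8 − 0 − 7 = 1; all invariant factors of ∂_1 are 1 so no torsion. So H_0 ≅ Z.
rank ∂_1 = 7, rank ∂_2 = 15 ⇒ b_1 = 24 − 7 − 15 = 2; all invariant factors of ∂_2 are 1 so no torsion. So H_1 ≅ Z^2.
rank ∂_2 = 15, rank ∂_3 = 0 ⇒ b_2 = 16 − 15 − 0 = 1. So H_2 ≅ Z.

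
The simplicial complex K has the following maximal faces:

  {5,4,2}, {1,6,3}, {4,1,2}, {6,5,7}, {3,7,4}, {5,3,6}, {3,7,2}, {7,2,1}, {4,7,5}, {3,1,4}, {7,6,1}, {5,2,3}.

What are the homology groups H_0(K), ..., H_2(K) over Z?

H_0 ≅ Z,  H_1 ≅ Z/2,  H_2 = 0.

We work with the vertex ordering 1 < 2 < 3 < 4 < 5 < 6 < 7. The simplices of K, each written with vertices in increasing order, are:

  0-simplices (7): [1], [2], [3], [4], [5], [6], [7]
  1-simplices (18): [1,2], [1,3], [1,4], [1,6], [1,7], [2,3], [2,4], [2,5], [2,7], [3,4], [3,5], [3,6], [3,7], [4,5], [4,7], [5,6], [5,7], [6,7]
  2-simplices (12): [1,2,4], [1,2,7], [1,3,4], [1,3,6], [1,6,7], [2,3,5], [2,3,7], [2,4,5], [3,4,7], [3,5,6], [4,5,7], [5,6,7]

Hence C_0 ≅ Z^7, C_1 ≅ Z^18, C_2 ≅ Z^12.

The boundary map ∂_1: C_1 → C_0 is given by ∂[p,q] = [q] − [p].
The 7×18 boundary matrix has rank 6 and Smith normal form diag(1,1,1,1,1,1).

∂_2: C_2 → C_1 acts by ∂[p,q,r] = [q,r] − [p,r] + [p,q]. For instance
  ∂[2,3,5] = [3,5] − [2,5] + [2,3],
  ∂[4,5,7] = [5,7] − [4,7] + [4,5].
As a 18×12 matrix over Z this has rank 12, with invariant factors (1,1,1,1,1,1,1,1,1,1,1,2).

Computing H_k = (kernel of ∂_k) / (image of ∂_{k+1}):

  H_0: rank C_0 − rank ∂_1 = 7 − 6 = 1, and the invariant factors of ∂_1 are all 1, so H_0 ≅ Z.
  H_1: rank ker ∂_1 − rank ∂_2 = (18 − 6) − 12 = 0, and ∂_2 has invariant factor 2 > 1, so H_1 ≅ Z/2.
  H_2: rank ker ∂_2 − rank ∂_3 = (12 − 12) − 0 = 0, and there is no ∂_3, so H_2 ≅ 0.

As a check, the Euler characteristic is 7 − 18 + 12 = 1, which agrees with 1 − 0 + 0 = 1.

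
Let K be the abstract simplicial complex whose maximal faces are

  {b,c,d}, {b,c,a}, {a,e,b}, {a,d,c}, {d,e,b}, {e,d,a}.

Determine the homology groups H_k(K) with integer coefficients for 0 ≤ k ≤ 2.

H_0 ≅ Z,  H_1 = 0,  H_2 ≅ Z.

Order the vertices as a < b < c < d < e. Listing each simplex with vertices in this order, K has dimension 2 with simplices:

  0-simplices (5): a, b, c, d, e
  1-simplices (9): ab, ac, ad, ae, bc, bd, be, cd, de
  2-simplices (6): abc, abe, acd, ade, bcd, bde

giving chain groups C_0 ≅ Z^5, C_1 ≅ Z^9, C_2 ≅ Z^6.

The boundary map ∂_1: C_1 → C_0 maps an edge to its endpoints' difference, ∂[p,q] = q − p. For instance
  ∂ad = d − a.
The resulting 5×9 matrix has rank 4, and its Smith normal form has invariant factors (1,1,1,1).

The boundary map ∂_2: C_2 → C_1 maps a triangle to the signed sum of its edges. For instance
  ∂ade = de − ae + ad,
  ∂abe = be − ae + ab.
The resulting 9×6 matrix has rank 5, and its Smith normal form has invariant factors (1,1,1,1,1).

Now H_k = ker ∂_k / im ∂_{k+1}, so:

  H_0: rank C_0 − rank ∂_1 = 5 − 4 = 1, and the invariant factors of ∂_1 are all 1, so H_0 = Z.
  H_1: rank ker ∂_1 − rank ∂_2 = (9 − 4) − 5 = 0, and the invariant factors of ∂_2 are all 1, so H_1 = 0.
  H_2: rank ker ∂_2 − rank ∂_3 = (6 − 5) − 0 = 1, and there is no ∂_3, so H_2 = Z.

As a check, the Euler characteristic is 5 − 9 + 6 = 2, which agrees with 1 − 0 + 1 = 2.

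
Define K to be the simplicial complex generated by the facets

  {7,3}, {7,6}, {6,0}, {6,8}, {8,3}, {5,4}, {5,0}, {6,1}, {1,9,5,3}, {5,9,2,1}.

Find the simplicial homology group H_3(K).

Take the total order 0 < 1 < 2 < 3 < 4 < 5 < 6 < 7 < 8 < 9 on the vertex set. Then K (dimension 3) consists of the simplices:

  0-simplices (10): [0], [1], [2], [3], [4], [5], [6], [7], [8], [9]
  1-simplices (17): [0,5], [0,6], [1,2], [1,3], [1,5], [1,6], [1,9], [2,5], [2,9], [3,5], [3,7], [3,8], [3,9], [4,5], [5,9], [6,7], [6,8]
  2-simplices (7): [1,2,5], [1,2,9], [1,3,5], [1,3,9], [1,5,9], [2,5,9], [3,5,9]
  3-simplices (2): [1,2,5,9], [1,3,5,9]

giving chain groups C_0 ≅ Z^10, C_1 ≅ Z^17, C_2 ≅ Z^7, C_3 ≅ Z^2.

The boundary map ∂_1: C_1 → C_0 sends each edge [p,q] (with p < q) to q − p. For instance
  ∂[1,3] = [3] − [1].
The 10×17 boundary matrix has rank 9 and Smith normal form diag(1,1,1,1,1,1,1,1,1).

Boundary ∂_2: C_2 → C_1 acts by ∂[p,q,r] = [q,r] − [p,r] + [p,q]. For instance
  ∂[1,3,9] = [3,9] − [1,9] + [1,3],
  ∂[1,5,9] = [5,9] − [1,9] + [1,5].
As a 17×7 matrix over Z this has rank 5, with invariant factors (1,1,1,1,1).

The boundary map ∂_3: C_3 → C_2 sends each 3-simplex σ to the alternating sum Σ_i (−1)^i (σ with its i-th vertex removed). For instance
  ∂[1,3,5,9] = [3,5,9] − [1,5,9] + [1,3,9] − [1,3,5],
  ∂[1,2,5,9] = [2,5,9] − [1,5,9] + [1,2,9] − [1,2,5].
The 7×2 boundary matrix has rank 2 and Smith normal form diag(1,1).

Now H_k = ker ∂_k / im ∂_{k+1}, so:

  H_3: rank ker ∂_3 − rank ∂_4 = (2 − 2) − 0 = 0, and there is no ∂_4, so H_3 ≅ 0.

H_3 ≅ 0.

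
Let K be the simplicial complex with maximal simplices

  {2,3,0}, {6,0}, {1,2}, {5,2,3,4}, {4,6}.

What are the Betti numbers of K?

b_0 = 1, b_1 = 1, b_2 = 0, b_3 = 0.

Fix the vertex order 0 < 1 < 2 < 3 < 4 < 5 < 6 and write every simplex with vertices in increasing order. Then dim K = 3 and the simplices of K are:

  0-simplices (7): [0], [1], [2], [3], [4], [5], [6]
  1-simplices (11): [0,2], [0,3], [0,6], [1,2], [2,3], [2,4], [2,5], [3,4], [3,5], [4,5], [4,6]
  2-simplices (5): [0,2,3], [2,3,4], [2,3,5], [2,4,5], [3,4,5]
  3-simplices (1): [2,3,4,5]

Hence C_0 ≅ Z^7, C_1 ≅ Z^11, C_2 ≅ Z^5, C_3 ≅ Z^1.

Boundary ∂_1: C_1 → C_0 sends each edge [p,q] (with p < q) to q − p. For instance
  ∂[0,6] = [6] − [0].
This gives a 7×11 integer matrix of rank 6; reducing to Smith normal form yields diagonal entries (1,1,1,1,1,1).

Boundary ∂_2: C_2 → C_1 acts by ∂[p,q,r] = [q,r] − [p,r] + [p,q]. For instance
  ∂[2,4,5] = [4,5] − [2,5] + [2,4],
  ∂[2,3,4] = [3,4] − [2,4] + [2,3].
The resulting 11×5 matrix has rank 4, and its Smith normal form has invariant factors (1,1,1,1).

Boundary ∂_3: C_3 → C_2 sends each 3-simplex σ to the alternating sum Σ_i (−1)^i (σ with its i-th vertex removed). For instance
  ∂[2,3,4,5] = [3,4,5] − [2,4,5] + [2,3,5] − [2,3,4].
This gives a 5×1 integer matrix of rank 1; reducing to Smith normal form yields diagonal entries (1).

Computing H_k = (kernel of ∂_k) / (image of ∂_{k+1}):

  H_0: rank C_0 − rank ∂_1 = 7 − 6 = 1, and the invariant factors of ∂_1 are all 1, so H_0 ≅ Z.
  H_1: rank ker ∂_1 − rank ∂_2 = (11 − 6) − 4 = 1, and the invariant factors of ∂_2 are all 1, so H_1 ≅ Z.
  H_2: rank ker ∂_2 − rank ∂_3 = (5 − 4) − 1 = 0, and the invariant factors of ∂_3 are all 1, so H_2 ≅ 0.
  H_3: rank ker ∂_3 − rank ∂_4 = (1 − 1) − 0 = 0, and there is no ∂_4, so H_3 ≅ 0.

Hence the Betti numbers are b_0 = 1, b_1 = 1, b_2 = 0, b_3 = 0.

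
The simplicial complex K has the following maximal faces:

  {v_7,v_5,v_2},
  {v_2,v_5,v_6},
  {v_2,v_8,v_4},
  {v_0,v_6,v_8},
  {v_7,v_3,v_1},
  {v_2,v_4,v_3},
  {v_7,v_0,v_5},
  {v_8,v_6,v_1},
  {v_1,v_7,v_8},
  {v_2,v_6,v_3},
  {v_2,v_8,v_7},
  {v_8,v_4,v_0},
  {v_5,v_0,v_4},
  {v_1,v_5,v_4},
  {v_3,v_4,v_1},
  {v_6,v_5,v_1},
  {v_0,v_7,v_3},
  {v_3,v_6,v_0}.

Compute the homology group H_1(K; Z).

Order the vertices as v_0 < v_1 < v_2 < v_3 < v_4 < v_5 < v_6 < v_7 < v_8. Listing each simplex with vertices in this order, K has dimension 2 with simplices:

  0-simplices (9): [v_0], [v_1], [v_2], [v_3], [v_4], [v_5], [v_6], [v_7], [v_8]
  1-simplices (27): (27 of them)
  2-simplices (18): (18 of them)

so the chain groups are C_0 ≅ Z^9, C_1 ≅ Z^27, C_2 ≅ Z^18.

Boundary ∂_1: C_1 → C_0 sends each edge [p,q] (with p < q) to q − p. For instance
  ∂[v_4,v_8] = [v_8] − [v_4].
The resulting 9×27 matrix has rank 8, and its Smith normal form has invariant factors (1,1,1,1,1,1,1,1).

Boundary ∂_2: C_2 → C_1 sends each 2-simplex [p,q,r] to [q,r] − [p,r] + [p,q]. For instance
  ∂[v_2,v_3,v_6] = [v_3,v_6] − [v_2,v_6] + [v_2,v_3],
  ∂[v_1,v_4,v_5] = [v_4,v_5] − [v_1,v_5] + [v_1,v_4].
The 27×18 boundary matrix has rank 17 and Smith normal form diag(1,1,1,1,1,1,1,1,1,1,1,1,1,1,1,1,1).

Computing H_k = (kernel of ∂_k) / (image of ∂_{k+1}):

  H_1: rank ker ∂_1 − rank ∂_2 = (27 − 8) − 17 = 2, and the invariant factors of ∂_2 are all 1, so H_1 = Z^2.

H_1 ≅ Z^2.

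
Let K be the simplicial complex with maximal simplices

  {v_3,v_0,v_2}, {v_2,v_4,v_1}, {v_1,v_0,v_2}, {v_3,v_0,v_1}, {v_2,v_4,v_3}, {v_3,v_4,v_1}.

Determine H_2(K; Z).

K has 5 vertices, 9 edges, 6 triangles.
rank ∂_2 = 5, rank ∂_3 = 0 ⇒ b_2 = 6 − 5 − 0 = 1. So H_2 ≅ Z.

H_2 ≅ Z.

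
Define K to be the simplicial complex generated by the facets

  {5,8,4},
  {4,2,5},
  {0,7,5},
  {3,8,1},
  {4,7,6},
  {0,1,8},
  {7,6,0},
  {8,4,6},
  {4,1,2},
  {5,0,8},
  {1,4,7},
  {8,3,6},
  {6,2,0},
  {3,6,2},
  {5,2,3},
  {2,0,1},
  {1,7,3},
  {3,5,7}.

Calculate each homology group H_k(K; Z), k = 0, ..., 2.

Fix the vertex order 0 < 1 < 2 < 3 < 4 < 5 < 6 < 7 < 8 and write every simplex with vertices in increasing order. Then dim K = 2 and the simplices of K are:

  0-simplices (9): [0], [1], [2], [3], [4], [5], [6], [7], [8]
  1-simplices (27): (27 of them)
  2-simplices (18): [0,1,2], [0,1,8], [0,2,6], [0,5,7], [0,5,8], [0,6,7], [1,2,4], [1,3,7], [1,3,8], [1,4,7], [2,3,5], [2,3,6], [2,4,5], [3,5,7], [3,6,8], [4,5,8], [4,6,7], [4,6,8]

so the chain groups are C_0 ≅ Z^9, C_1 ≅ Z^27, C_2 ≅ Z^18.

The boundary map ∂_1: C_1 → C_0 sends each edge [p,q] (with p < q) to q − p. For instance
  ∂[1,8] = [8] − [1].
As a 9×27 matrix over Z this has rank 8, with invariant factors (1,1,1,1,1,1,1,1).

∂_2: C_2 → C_1 acts by ∂[p,q,r] = [q,r] − [p,r] + [p,q]. For instance
  ∂[1,2,4] = [2,4] − [1,4] + [1,2],
  ∂[2,3,6] = [3,6] − [2,6] + [2,3].
The resulting 27×18 matrix has rank 17, and its Smith normal form has invariant factors (1,1,1,1,1,1,1,1,1,1,1,1,1,1,1,1,1).

Reading off H_k = ker ∂_k / im ∂_{k+1}:

  H_0: rank C_0 − rank ∂_1 = 9 − 8 = 1, and the invariant factors of ∂_1 are all 1, so H_0 = Z.
  H_1: rank ker ∂_1 − rank ∂_2 = (27 − 8) − 17 = 2, and the invariant factors of ∂_2 are all 1, so H_1 = Z^2.
  H_2: rank ker ∂_2 − rank ∂_3 = (18 − 17) − 0 = 1, and there is no ∂_3, so H_2 = Z.

H_0 = Z,  H_1 = Z^2,  H_2 = Z.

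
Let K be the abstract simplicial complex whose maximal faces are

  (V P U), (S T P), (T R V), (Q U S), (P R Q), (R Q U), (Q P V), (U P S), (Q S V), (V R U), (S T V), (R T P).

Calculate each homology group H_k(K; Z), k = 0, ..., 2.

Take the total order P < Q < R < S < T < U < V on the vertex set. Then K (dimension 2) consists of the simplices:

  0-simplices (7): P, Q, R, S, T, U, V
  1-simplices (18): PQ, PR, PS, PT, PU, PV, QR, QS, QU, QV, RT, RU, RV, ST, SU, SV, TV, UV
  2-simplices (12): PQR, PQV, PRT, PST, PSU, PUV, QRU, QSU, QSV, RTV, RUV, STV

giving chain groups C_0 ≅ Z^7, C_1 ≅ Z^18, C_2 ≅ Z^12.

The boundary map ∂_1: C_1 → C_0 sends each edge [p,q] (with p < q) to q − p. For instance
  ∂RU = U − R.
The resulting 7×18 matrix has rank 6, and its Smith normal form has invariant factors (1,1,1,1,1,1).

The boundary map ∂_2: C_2 → C_1 maps a triangle to the signed sum of its edges. For instance
  ∂QRU = RU − QU + QR,
  ∂RUV = UV − RV + RU.
The 18×12 boundary matrix has rank 12 and Smith normal form diag(1,1,1,1,1,1,1,1,1,1,1,2).

Reading off H_k = ker ∂_k / im ∂_{k+1}:

  H_0: rank C_0 − rank ∂_1 = 7 − 6 = 1, and the invariant factors of ∂_1 are all 1, so H_0 ≅ Z.
  H_1: rank ker ∂_1 − rank ∂_2 = (18 − 6) − 12 = 0, and ∂_2 has invariant factor 2 > 1, so H_1 ≅ Z/2Z.
  H_2: rank ker ∂_2 − rank ∂_3 = (12 − 12) − 0 = 0, and there is no ∂_3, so H_2 ≅ 0.

(K is a triangulation of the real projective plane RP^2.)

H_0 = Z,  H_1 = Z/2Z,  H_2 = 0.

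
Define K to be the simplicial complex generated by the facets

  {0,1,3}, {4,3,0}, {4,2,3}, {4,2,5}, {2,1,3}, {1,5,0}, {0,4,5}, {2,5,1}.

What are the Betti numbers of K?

b_0 = 1, b_1 = 0, b_2 = 1.

We work with the vertex ordering 0 < 1 < 2 < 3 < 4 < 5. The simplices of K, each written with vertices in increasing order, are:

  0-simplices (6): [0], [1], [2], [3], [4], [5]
  1-simplices (12): [0,1], [0,3], [0,4], [0,5], [1,2], [1,3], [1,5], [2,3], [2,4], [2,5], [3,4], [4,5]
  2-simplices (8): [0,1,3], [0,1,5], [0,3,4], [0,4,5], [1,2,3], [1,2,5], [2,3,4], [2,4,5]

giving chain groups C_0 ≅ Z^6, C_1 ≅ Z^12, C_2 ≅ Z^8.

Boundary ∂_1: C_1 → C_0 is given by ∂[p,q] = [q] − [p]. For instance
  ∂[1,5] = [5] − [1].
The resulting 6×12 matrix has rank 5, and its Smith normal form has invariant factors (1,1,1,1,1).

Boundary ∂_2: C_2 → C_1 maps a triangle to the signed sum of its edges. For instance
  ∂[2,4,5] = [4,5] − [2,5] + [2,4],
  ∂[0,1,5] = [1,5] − [0,5] + [0,1].
The resulting 12×8 matrix has rank 7, and its Smith normal form has invariant factors (1,1,1,1,1,1,1).

Reading off H_k = ker ∂_k / im ∂_{k+1}:

  H_0: rank C_0 − rank ∂_1 = 6 − 5 = 1, and the invariant factors of ∂_1 are all 1, so H_0 ≅ Z.
  H_1: rank ker ∂_1 − rank ∂_2 = (12 − 5) − 7 = 0, and the invariant factors of ∂_2 are all 1, so H_1 ≅ 0.
  H_2: rank ker ∂_2 − rank ∂_3 = (8 − 7) − 0 = 1, and there is no ∂_3, so H_2 ≅ Z.

(K is a triangulation of the 2-sphere S^2.)

Hence the Betti numbers are b_0 = 1, b_1 = 0, b_2 = 1.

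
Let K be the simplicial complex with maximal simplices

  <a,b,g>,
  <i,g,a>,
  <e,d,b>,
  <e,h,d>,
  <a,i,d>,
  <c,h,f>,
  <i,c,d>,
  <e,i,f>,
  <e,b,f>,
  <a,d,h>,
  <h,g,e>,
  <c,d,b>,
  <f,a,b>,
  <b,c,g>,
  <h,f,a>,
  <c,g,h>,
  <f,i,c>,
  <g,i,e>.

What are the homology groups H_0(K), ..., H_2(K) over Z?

H_0 = Z,  H_1 = Z^2,  H_2 = Z.

K has 9 vertices, 27 edges, 18 triangles.
rank ∂_0 = 0, rank ∂_1 = 8 ⇒ b_0 = 9 − 0 − 8 = 1; all invariant factors of ∂_1 are 1 so no torsion. So H_0 = Z.
rank ∂_1 = 8, rank ∂_2 = 17 ⇒ b_1 = 27 − 8 − 17 = 2; all invariant factors of ∂_2 are 1 so no torsion. So H_1 = Z^2.
rank ∂_2 = 17, rank ∂_3 = 0 ⇒ b_2 = 18 − 17 − 0 = 1. So H_2 = Z.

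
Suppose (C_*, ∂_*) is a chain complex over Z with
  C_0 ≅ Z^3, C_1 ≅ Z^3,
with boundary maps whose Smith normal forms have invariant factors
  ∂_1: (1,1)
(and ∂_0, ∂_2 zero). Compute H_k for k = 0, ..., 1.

H_0: b_0 = 3 − 0 − 2 = 1; torsion from ∂_1 factors > 1: none. So H_0 ≅ Z.
H_1: b_1 = 3 − 2 − 0 = 1; torsion from ∂_2 factors > 1: none. So H_1 ≅ Z.

H_0 ≅ Z,  H_1 ≅ Z.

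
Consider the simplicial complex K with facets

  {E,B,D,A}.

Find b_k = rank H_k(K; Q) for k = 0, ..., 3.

b_0 = 1, b_1 = 0, b_2 = 0, b_3 = 0.

Take the total order A < B < D < E on the vertex set. Then K (dimension 3) consists of the simplices:

  0-simplices (4): A, B, D, E
  1-simplices (6): AB, AD, AE, BD, BE, DE
  2-simplices (4): ABD, ABE, ADE, BDE
  3-simplices (1): ABDE

so the chain groups are C_0 ≅ Z^4, C_1 ≅ Z^6, C_2 ≅ Z^4, C_3 ≅ Z^1.

Boundary ∂_1: C_1 → C_0 sends each edge [p,q] (with p < q) to q − p.
As a 4×6 matrix over Z this has rank 3, with invariant factors (1,1,1).

Boundary ∂_2: C_2 → C_1 acts by ∂[p,q,r] = [q,r] − [p,r] + [p,q]. For instance
  ∂BDE = DE − BE + BD,
  ∂ABD = BD − AD + AB.
As a 6×4 matrix over Z this has rank 3, with invariant factors (1,1,1).

Boundary ∂_3: C_3 → C_2 sends each 3-simplex σ to the alternating sum Σ_i (−1)^i (σ with its i-th vertex removed). For instance
  ∂ABDE = BDE − ADE + ABE − ABD.
This gives a 4×1 integer matrix of rank 1; reducing to Smith normal form yields diagonal entries (1).

From H_k ≅ ker(∂_k) / im(∂_{k+1}) we obtain:

  H_0: rank C_0 − rank ∂_1 = 4 − 3 = 1, and the invariant factors of ∂_1 are all 1, so H_0 = Z.
  H_1: rank ker ∂_1 − rank ∂_2 = (6 − 3) − 3 = 0, and the invariant factors of ∂_2 are all 1, so H_1 = 0.
  H_2: rank ker ∂_2 − rank ∂_3 = (4 − 3) − 1 = 0, and the invariant factors of ∂_3 are all 1, so H_2 = 0.
  H_3: rank ker ∂_3 − rank ∂_4 = (1 − 1) − 0 = 0, and there is no ∂_4, so H_3 = 0.

As a check, the Euler characteristic is 4 − 6 + 4 − 1 = 1, which agrees with 1 − 0 + 0 − 0 = 1.

Hence the Betti numbers are b_0 = 1, b_1 = 0, b_2 = 0, b_3 = 0.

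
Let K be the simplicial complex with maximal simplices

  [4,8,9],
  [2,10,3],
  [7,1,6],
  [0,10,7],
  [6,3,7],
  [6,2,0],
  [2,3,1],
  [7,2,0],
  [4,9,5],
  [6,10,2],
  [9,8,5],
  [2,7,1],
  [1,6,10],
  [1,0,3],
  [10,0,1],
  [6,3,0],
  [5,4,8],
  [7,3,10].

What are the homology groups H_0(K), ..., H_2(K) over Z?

H_0 = Z^2,  H_1 = Z^2,  H_2 = Z^2.

Order the vertices as 0 < 1 < 2 < 3 < 4 < 5 < 6 < 7 < 8 < 9 < 10. Listing each simplex with vertices in this order, K has dimension 2 with simplices:

  0-simplices (11): [0], [1], [2], [3], [4], [5], [6], [7], [8], [9], [10]
  1-simplices (27): (27 of them)
  2-simplices (18): (18 of them)

so the chain groups are C_0 ≅ Z^11, C_1 ≅ Z^27, C_2 ≅ Z^18.

The boundary map ∂_1: C_1 → C_0 is given by ∂[p,q] = [q] − [p].
This gives a 11×27 integer matrix of rank 9; reducing to Smith normal form yields diagonal entries (1,1,1,1,1,1,1,1,1).

Boundary ∂_2: C_2 → C_1 sends each 2-simplex [p,q,r] to [q,r] − [p,r] + [p,q]. For instance
  ∂[0,1,10] = [1,10] − [0,10] + [0,1],
  ∂[4,5,9] = [5,9] − [4,9] + [4,5].
The 27×18 boundary matrix has rank 16 and Smith normal form diag(1,1,1,1,1,1,1,1,1,1,1,1,1,1,1,1).

Computing H_k = (kernel of ∂_k) / (image of ∂_{k+1}):

  H_0: rank C_0 − rank ∂_1 = 11 − 9 = 2, and the invariant factors of ∂_1 are all 1, so H_0 = Z^2.
  H_1: rank ker ∂_1 − rank ∂_2 = (27 − 9) − 16 = 2, and the invariant factors of ∂_2 are all 1, so H_1 = Z^2.
  H_2: rank ker ∂_2 − rank ∂_3 = (18 − 16) − 0 = 2, and there is no ∂_3, so H_2 = Z^2.

As a check, the Euler characteristic is 11 − 27 + 18 = 2, which agrees with 2 − 2 + 2 = 2.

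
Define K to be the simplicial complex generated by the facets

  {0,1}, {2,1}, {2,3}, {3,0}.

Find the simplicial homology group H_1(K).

H_1 ≅ Z.

We work with the vertex ordering 0 < 1 < 2 < 3. The simplices of K, each written with vertices in increasing order, are:

  0-simplices (4): [0], [1], [2], [3]
  1-simplices (4): [0,1], [0,3], [1,2], [2,3]

Hence C_0 ≅ Z^4, C_1 ≅ Z^4.

The boundary map ∂_1: C_1 → C_0 is given by ∂[p,q] = [q] − [p].
As a 4×4 matrix over Z this has rank 3, with invariant factors (1,1,1).

Reading off H_k = ker ∂_k / im ∂_{k+1}:

  H_1: rank ker ∂_1 − rank ∂_2 = (4 − 3) − 0 = 1, and there is no ∂_2, so H_1 ≅ Z.

(K is a triangulation of the circle S^1.)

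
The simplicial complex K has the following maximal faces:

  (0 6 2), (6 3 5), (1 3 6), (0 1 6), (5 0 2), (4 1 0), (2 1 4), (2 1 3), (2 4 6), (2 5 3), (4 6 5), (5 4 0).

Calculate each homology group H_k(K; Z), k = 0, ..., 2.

H_0 ≅ Z,  H_1 ≅ Z/2,  H_2 = 0.

K has 7 vertices, 18 edges, 12 triangles.
rank ∂_0 = 0, rank ∂_1 = 6 ⇒ b_0 = 7 − 0 − 6 = 1; all invariant factors of ∂_1 are 1 so no torsion. So H_0 = Z.
rank ∂_1 = 6, rank ∂_2 = 12 ⇒ b_1 = 18 − 6 − 12 = 0; ∂_2 has invariant factor(s) [2] giving torsion. So H_1 = Z/2.
rank ∂_2 = 12, rank ∂_3 = 0 ⇒ b_2 = 12 − 12 − 0 = 0. So H_2 = 0.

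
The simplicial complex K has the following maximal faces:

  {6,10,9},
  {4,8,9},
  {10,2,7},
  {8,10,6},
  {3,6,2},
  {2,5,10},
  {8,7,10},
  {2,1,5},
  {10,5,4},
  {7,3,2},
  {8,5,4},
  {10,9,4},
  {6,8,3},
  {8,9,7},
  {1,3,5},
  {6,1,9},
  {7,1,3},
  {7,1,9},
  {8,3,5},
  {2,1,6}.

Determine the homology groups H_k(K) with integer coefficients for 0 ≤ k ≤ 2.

H_0 = Z,  H_1 = Z ⊕ Z/2Z,  H_2 = 0.

Take the total order 1 < 2 < 3 < 4 < 5 < 6 < 7 < 8 < 9 < 10 on the vertex set. Then K (dimension 2) consists of the simplices:

  0-simplices (10): [1], [2], [3], [4], [5], [6], [7], [8], [9], [10]
  1-simplices (30): (30 of them)
  2-simplices (20): (20 of them)

giving chain groups C_0 ≅ Z^10, C_1 ≅ Z^30, C_2 ≅ Z^20.

∂_1: C_1 → C_0 sends each edge [p,q] (with p < q) to q − p. For instance
  ∂[3,5] = [5] − [3].
The resulting 10×30 matrix has rank 9, and its Smith normal form has invariant factors (1,1,1,1,1,1,1,1,1).

Boundary ∂_2: C_2 → C_1 acts by ∂[p,q,r] = [q,r] − [p,r] + [p,q]. For instance
  ∂[1,3,7] = [3,7] − [1,7] + [1,3],
  ∂[1,3,5] = [3,5] − [1,5] + [1,3].
The 30×20 boundary matrix has rank 20 and Smith normal form diag(1,1,1,1,1,1,1,1,1,1,1,1,1,1,1,1,1,1,1,2).

Computing H_k = (kernel of ∂_k) / (image of ∂_{k+1}):

  H_0: rank C_0 − rank ∂_1 = 10 − 9 = 1, and the invariant factors of ∂_1 are all 1, so H_0 = Z.
  H_1: rank ker ∂_1 − rank ∂_2 = (30 − 9) − 20 = 1, and ∂_2 has invariant factor 2 > 1, so H_1 = Z ⊕ Z/2Z.
  H_2: rank ker ∂_2 − rank ∂_3 = (20 − 20) − 0 = 0, and there is no ∂_3, so H_2 = 0.

As a check, the Euler characteristic is 10 − 30 + 20 = 0, which agrees with 1 − 1 + 0 = 0.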